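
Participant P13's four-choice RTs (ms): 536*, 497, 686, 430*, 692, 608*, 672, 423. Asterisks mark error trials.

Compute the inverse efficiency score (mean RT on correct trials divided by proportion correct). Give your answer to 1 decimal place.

950.4 ms

Correct trials (n=5): 497, 686, 692, 672, 423
Mean correct RT = 2970/5 = 594.0000 ms
Proportion correct = 5/8
IES = 594.0000 / (5/8) = 950.400 ms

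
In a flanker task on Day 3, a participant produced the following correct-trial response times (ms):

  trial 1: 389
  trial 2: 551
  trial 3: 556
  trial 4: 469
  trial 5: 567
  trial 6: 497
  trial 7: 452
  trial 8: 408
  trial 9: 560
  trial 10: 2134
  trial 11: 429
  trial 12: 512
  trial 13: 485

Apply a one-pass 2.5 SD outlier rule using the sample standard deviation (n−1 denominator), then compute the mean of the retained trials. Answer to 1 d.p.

489.6 ms

n = 13, ΣRT = 8009, M = 616.077
Σ(x−M)² = 2538090.92; s = √(2538090.92/12) = 459.900
Cutoffs: 616.077 ± 2.5·459.900 → [-533.7, 1765.8]
Outside: 2134 → excluded.
Retained (n=12): Σ = 5875, mean = 5875/12 = 489.583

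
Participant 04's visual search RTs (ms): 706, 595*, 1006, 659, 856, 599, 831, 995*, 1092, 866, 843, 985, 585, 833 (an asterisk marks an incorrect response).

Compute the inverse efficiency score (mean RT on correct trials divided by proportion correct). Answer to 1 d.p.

958.7 ms

Correct trials (n=12): 706, 1006, 659, 856, 599, 831, 1092, 866, 843, 985, 585, 833
Mean correct RT = 9861/12 = 821.7500 ms
Proportion correct = 12/14
IES = 821.7500 / (12/14) = 958.708 ms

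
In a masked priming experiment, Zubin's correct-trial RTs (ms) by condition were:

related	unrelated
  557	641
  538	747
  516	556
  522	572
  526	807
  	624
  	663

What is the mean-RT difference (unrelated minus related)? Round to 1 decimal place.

126.8 ms

M(related) = 2659/5 = 531.800
M(unrelated) = 4610/7 = 658.571
Difference = 658.571 − 531.800 = 126.771 ms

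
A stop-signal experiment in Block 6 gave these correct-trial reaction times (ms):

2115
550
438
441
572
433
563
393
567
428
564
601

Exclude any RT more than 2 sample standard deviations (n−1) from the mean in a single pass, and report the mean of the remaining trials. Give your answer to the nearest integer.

n = 12, ΣRT = 7665, M = 638.750
Σ(x−M)² = 2436092.25; s = √(2436092.25/11) = 470.598
Cutoffs: 638.750 ± 2·470.598 → [-302.4, 1579.9]
Outside: 2115 → excluded.
Retained (n=11): Σ = 5550, mean = 5550/11 = 504.545

505 ms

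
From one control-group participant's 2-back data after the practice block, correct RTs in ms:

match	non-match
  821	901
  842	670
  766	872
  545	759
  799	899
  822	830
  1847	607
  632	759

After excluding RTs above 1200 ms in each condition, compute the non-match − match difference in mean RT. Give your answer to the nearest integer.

40 ms

match: exclude 1847
M(match) = 5227/7 = 746.714
M(non-match) = 6297/8 = 787.125
Difference = 787.125 − 746.714 = 40.411 ms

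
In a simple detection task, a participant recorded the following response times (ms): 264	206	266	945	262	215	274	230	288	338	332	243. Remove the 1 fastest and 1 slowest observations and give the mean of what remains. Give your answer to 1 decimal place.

271.2 ms

Sorted: 206, 215, 230, 243, 262, 264, 266, 274, 288, 332, 338, 945
Drop lowest 1 (206) and highest 1 (945)
Remaining (n=10): Σ = 2712, mean = 2712/10 = 271.200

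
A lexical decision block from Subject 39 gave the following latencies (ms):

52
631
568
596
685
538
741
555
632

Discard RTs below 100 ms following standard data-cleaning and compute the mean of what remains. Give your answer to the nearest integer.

Excluded: 52
Retained (n=8): Σ = 4946
Mean = 4946/8 = 618.2500

618 ms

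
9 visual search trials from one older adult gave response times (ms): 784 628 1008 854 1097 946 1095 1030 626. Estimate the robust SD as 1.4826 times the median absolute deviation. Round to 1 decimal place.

220.9 ms

Sorted: 626, 628, 784, 854, 946, 1008, 1030, 1095, 1097 → median = 946
|x − 946| sorted: 0, 62, 84, 92, 149, 151, 162, 318, 320 → MAD = 149
Robust SD ≈ 1.4826 × 149 = 220.907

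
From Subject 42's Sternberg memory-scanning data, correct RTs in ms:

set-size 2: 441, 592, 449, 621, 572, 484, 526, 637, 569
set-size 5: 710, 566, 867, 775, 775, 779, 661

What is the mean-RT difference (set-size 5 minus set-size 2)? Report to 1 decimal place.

M(set-size 2) = 4891/9 = 543.444
M(set-size 5) = 5133/7 = 733.286
Difference = 733.286 − 543.444 = 189.841 ms

189.8 ms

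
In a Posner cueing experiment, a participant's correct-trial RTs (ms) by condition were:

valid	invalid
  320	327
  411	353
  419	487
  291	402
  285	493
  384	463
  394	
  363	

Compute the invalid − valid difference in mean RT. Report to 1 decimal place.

M(valid) = 2867/8 = 358.375
M(invalid) = 2525/6 = 420.833
Difference = 420.833 − 358.375 = 62.458 ms

62.5 ms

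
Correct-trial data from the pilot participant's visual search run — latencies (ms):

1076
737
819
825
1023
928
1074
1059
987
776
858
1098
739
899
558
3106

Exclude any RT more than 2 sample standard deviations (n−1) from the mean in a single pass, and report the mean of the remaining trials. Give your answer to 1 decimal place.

897.1 ms

n = 16, ΣRT = 16562, M = 1035.125
Σ(x−M)² = 4922295.75; s = √(4922295.75/15) = 572.846
Cutoffs: 1035.125 ± 2·572.846 → [-110.6, 2180.8]
Outside: 3106 → excluded.
Retained (n=15): Σ = 13456, mean = 13456/15 = 897.067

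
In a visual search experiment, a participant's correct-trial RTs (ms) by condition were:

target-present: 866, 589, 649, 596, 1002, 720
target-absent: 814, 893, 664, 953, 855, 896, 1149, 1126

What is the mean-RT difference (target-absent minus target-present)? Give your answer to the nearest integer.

M(target-present) = 4422/6 = 737.000
M(target-absent) = 7350/8 = 918.750
Difference = 918.750 − 737.000 = 181.750 ms

182 ms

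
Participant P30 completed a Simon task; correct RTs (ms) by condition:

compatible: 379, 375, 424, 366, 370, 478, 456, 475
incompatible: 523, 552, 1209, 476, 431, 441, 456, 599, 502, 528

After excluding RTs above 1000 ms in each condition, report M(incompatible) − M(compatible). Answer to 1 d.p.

85.5 ms

incompatible: exclude 1209
M(compatible) = 3323/8 = 415.375
M(incompatible) = 4508/9 = 500.889
Difference = 500.889 − 415.375 = 85.514 ms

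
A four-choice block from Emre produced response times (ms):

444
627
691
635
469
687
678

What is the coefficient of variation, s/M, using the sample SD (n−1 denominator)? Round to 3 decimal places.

0.173

n = 7, Σ = 4231, M = 604.4286
Σ(x−M)² = 65247.714; s = √(65247.714/6) = 104.2814
CV = 104.2814 / 604.4286 = 0.17253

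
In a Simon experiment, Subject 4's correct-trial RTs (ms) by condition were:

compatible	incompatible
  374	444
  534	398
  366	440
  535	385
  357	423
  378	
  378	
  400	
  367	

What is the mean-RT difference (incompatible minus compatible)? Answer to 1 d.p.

M(compatible) = 3689/9 = 409.889
M(incompatible) = 2090/5 = 418.000
Difference = 418.000 − 409.889 = 8.111 ms

8.1 ms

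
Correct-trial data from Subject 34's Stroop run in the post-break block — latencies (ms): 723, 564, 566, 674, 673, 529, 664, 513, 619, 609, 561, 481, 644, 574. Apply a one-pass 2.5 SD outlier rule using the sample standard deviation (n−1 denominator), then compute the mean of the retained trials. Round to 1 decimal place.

599.6 ms

n = 14, ΣRT = 8394, M = 599.571
Σ(x−M)² = 63825.43; s = √(63825.43/13) = 70.069
Cutoffs: 599.571 ± 2.5·70.069 → [424.4, 774.7]
No RTs fall outside the cutoffs; all 14 retained. Mean = 8394/14 = 599.571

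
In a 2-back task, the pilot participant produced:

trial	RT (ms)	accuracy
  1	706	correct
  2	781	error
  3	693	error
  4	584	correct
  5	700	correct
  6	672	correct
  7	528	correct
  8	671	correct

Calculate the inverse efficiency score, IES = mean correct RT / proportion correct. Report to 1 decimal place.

Correct trials (n=6): 706, 584, 700, 672, 528, 671
Mean correct RT = 3861/6 = 643.5000 ms
Proportion correct = 6/8
IES = 643.5000 / (6/8) = 858.000 ms

858.0 ms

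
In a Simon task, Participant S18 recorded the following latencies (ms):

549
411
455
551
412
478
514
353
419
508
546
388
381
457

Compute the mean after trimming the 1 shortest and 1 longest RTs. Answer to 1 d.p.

459.8 ms

Sorted: 353, 381, 388, 411, 412, 419, 455, 457, 478, 508, 514, 546, 549, 551
Drop lowest 1 (353) and highest 1 (551)
Remaining (n=12): Σ = 5518, mean = 5518/12 = 459.833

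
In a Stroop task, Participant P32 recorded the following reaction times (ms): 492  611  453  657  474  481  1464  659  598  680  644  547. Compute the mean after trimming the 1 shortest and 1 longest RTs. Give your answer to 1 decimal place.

Sorted: 453, 474, 481, 492, 547, 598, 611, 644, 657, 659, 680, 1464
Drop lowest 1 (453) and highest 1 (1464)
Remaining (n=10): Σ = 5843, mean = 5843/10 = 584.300

584.3 ms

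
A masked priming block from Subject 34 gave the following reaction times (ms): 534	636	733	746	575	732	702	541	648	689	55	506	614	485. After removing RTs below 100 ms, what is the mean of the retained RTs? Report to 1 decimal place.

626.2 ms

Excluded: 55
Retained (n=13): Σ = 8141
Mean = 8141/13 = 626.2308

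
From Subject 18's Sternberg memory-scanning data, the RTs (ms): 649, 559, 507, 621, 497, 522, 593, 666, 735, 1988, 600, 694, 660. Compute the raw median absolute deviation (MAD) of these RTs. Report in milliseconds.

Sorted: 497, 507, 522, 559, 593, 600, 621, 649, 660, 666, 694, 735, 1988 → median = 621
|x − 621|: 28, 62, 114, 0, 124, 99, 28, 45, 114, 1367, 21, 73, 39
Sorted deviations: 0, 21, 28, 28, 39, 45, 62, 73, 99, 114, 114, 124, 1367 → MAD = 62

62 ms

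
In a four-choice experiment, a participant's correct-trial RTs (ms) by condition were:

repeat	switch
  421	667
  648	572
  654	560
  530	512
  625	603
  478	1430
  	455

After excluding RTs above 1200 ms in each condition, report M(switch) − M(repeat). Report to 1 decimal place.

switch: exclude 1430
M(repeat) = 3356/6 = 559.333
M(switch) = 3369/6 = 561.500
Difference = 561.500 − 559.333 = 2.167 ms

2.2 ms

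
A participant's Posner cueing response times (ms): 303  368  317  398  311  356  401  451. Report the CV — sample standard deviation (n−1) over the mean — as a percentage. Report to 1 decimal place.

n = 8, Σ = 2905, M = 363.1250
Σ(x−M)² = 18906.875; s = √(18906.875/7) = 51.9710
CV = 51.9710 / 363.1250 = 0.14312 = 14.312%

14.3%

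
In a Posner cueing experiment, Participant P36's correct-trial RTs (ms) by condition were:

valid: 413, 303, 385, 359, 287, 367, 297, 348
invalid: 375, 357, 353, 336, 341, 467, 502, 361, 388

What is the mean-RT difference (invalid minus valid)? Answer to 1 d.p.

M(valid) = 2759/8 = 344.875
M(invalid) = 3480/9 = 386.667
Difference = 386.667 − 344.875 = 41.792 ms

41.8 ms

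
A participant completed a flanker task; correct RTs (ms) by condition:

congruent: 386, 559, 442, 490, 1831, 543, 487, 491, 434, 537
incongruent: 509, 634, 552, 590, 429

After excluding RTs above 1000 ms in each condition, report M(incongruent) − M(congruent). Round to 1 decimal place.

57.4 ms

congruent: exclude 1831
M(congruent) = 4369/9 = 485.444
M(incongruent) = 2714/5 = 542.800
Difference = 542.800 − 485.444 = 57.356 ms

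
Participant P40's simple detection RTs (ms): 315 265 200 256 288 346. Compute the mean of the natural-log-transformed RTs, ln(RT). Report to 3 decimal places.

ln(RT): 5.7526, 5.5797, 5.2983, 5.5452, 5.6630, 5.8464
Σ ln(RT) = 33.6852
Mean = 33.6852/6 = 5.61420

5.614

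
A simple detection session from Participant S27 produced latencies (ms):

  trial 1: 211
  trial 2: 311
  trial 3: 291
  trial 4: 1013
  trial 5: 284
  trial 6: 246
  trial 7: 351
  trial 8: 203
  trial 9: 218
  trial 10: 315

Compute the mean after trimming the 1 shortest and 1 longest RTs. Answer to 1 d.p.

278.4 ms

Sorted: 203, 211, 218, 246, 284, 291, 311, 315, 351, 1013
Drop lowest 1 (203) and highest 1 (1013)
Remaining (n=8): Σ = 2227, mean = 2227/8 = 278.375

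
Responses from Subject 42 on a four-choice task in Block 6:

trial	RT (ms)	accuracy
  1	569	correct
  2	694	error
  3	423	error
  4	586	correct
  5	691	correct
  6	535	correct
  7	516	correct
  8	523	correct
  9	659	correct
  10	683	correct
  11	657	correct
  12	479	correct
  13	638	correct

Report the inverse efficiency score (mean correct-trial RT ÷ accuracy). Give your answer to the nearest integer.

Correct trials (n=11): 569, 586, 691, 535, 516, 523, 659, 683, 657, 479, 638
Mean correct RT = 6536/11 = 594.1818 ms
Proportion correct = 11/13
IES = 594.1818 / (11/13) = 702.215 ms

702 ms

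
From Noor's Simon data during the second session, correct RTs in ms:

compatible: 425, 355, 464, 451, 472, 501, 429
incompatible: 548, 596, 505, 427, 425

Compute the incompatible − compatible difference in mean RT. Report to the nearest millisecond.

58 ms

M(compatible) = 3097/7 = 442.429
M(incompatible) = 2501/5 = 500.200
Difference = 500.200 − 442.429 = 57.771 ms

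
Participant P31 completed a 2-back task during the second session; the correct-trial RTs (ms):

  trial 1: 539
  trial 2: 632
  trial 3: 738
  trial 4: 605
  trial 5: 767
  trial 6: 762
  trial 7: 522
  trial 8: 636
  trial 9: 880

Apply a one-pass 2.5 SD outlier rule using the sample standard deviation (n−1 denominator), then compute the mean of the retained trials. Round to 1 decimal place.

675.7 ms

n = 9, ΣRT = 6081, M = 675.667
Σ(x−M)² = 112198.00; s = √(112198.00/8) = 118.426
Cutoffs: 675.667 ± 2.5·118.426 → [379.6, 971.7]
No RTs fall outside the cutoffs; all 9 retained. Mean = 6081/9 = 675.667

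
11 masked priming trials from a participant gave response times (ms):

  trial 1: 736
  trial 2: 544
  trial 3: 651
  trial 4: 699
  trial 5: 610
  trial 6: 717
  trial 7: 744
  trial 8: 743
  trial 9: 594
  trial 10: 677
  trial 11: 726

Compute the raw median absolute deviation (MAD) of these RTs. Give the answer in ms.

Sorted: 544, 594, 610, 651, 677, 699, 717, 726, 736, 743, 744 → median = 699
|x − 699|: 37, 155, 48, 0, 89, 18, 45, 44, 105, 22, 27
Sorted deviations: 0, 18, 22, 27, 37, 44, 45, 48, 89, 105, 155 → MAD = 44

44 ms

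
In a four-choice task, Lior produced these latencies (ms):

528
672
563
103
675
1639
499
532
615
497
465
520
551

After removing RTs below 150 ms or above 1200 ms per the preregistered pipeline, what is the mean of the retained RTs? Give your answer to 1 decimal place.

556.1 ms

Excluded: 103, 1639
Retained (n=11): Σ = 6117
Mean = 6117/11 = 556.0909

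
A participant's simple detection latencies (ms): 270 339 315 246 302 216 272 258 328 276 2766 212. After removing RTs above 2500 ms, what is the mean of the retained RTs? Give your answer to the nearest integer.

Excluded: 2766
Retained (n=11): Σ = 3034
Mean = 3034/11 = 275.8182

276 ms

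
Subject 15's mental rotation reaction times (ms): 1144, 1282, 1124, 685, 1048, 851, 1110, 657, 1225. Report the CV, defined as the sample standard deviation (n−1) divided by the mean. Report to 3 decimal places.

0.225

n = 9, Σ = 9126, M = 1014.0000
Σ(x−M)² = 417976.000; s = √(417976.000/8) = 228.5760
CV = 228.5760 / 1014.0000 = 0.22542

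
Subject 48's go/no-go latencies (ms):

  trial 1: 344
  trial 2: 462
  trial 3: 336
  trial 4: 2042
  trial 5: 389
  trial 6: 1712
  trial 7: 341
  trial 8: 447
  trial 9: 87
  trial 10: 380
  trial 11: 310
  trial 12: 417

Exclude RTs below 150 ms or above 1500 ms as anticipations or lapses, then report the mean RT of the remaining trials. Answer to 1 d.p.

380.7 ms

Excluded: 87, 1712, 2042
Retained (n=9): Σ = 3426
Mean = 3426/9 = 380.6667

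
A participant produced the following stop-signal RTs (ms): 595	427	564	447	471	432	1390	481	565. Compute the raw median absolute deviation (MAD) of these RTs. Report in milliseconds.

Sorted: 427, 432, 447, 471, 481, 564, 565, 595, 1390 → median = 481
|x − 481|: 114, 54, 83, 34, 10, 49, 909, 0, 84
Sorted deviations: 0, 10, 34, 49, 54, 83, 84, 114, 909 → MAD = 54

54 ms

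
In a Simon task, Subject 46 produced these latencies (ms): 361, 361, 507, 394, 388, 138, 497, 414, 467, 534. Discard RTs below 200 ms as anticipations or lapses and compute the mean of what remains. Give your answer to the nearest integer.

436 ms

Excluded: 138
Retained (n=9): Σ = 3923
Mean = 3923/9 = 435.8889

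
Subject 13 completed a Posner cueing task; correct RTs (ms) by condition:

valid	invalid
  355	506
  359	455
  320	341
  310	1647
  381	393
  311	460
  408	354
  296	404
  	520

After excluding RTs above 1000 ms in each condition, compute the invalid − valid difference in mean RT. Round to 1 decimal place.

86.6 ms

invalid: exclude 1647
M(valid) = 2740/8 = 342.500
M(invalid) = 3433/8 = 429.125
Difference = 429.125 − 342.500 = 86.625 ms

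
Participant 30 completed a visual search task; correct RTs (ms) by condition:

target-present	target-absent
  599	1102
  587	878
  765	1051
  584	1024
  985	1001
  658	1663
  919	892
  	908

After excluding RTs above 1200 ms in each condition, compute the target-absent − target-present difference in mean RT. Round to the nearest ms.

251 ms

target-absent: exclude 1663
M(target-present) = 5097/7 = 728.143
M(target-absent) = 6856/7 = 979.429
Difference = 979.429 − 728.143 = 251.286 ms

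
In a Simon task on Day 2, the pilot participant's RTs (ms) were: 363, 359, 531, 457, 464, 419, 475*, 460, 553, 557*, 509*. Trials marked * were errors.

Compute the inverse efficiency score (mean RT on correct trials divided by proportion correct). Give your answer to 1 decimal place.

Correct trials (n=8): 363, 359, 531, 457, 464, 419, 460, 553
Mean correct RT = 3606/8 = 450.7500 ms
Proportion correct = 8/11
IES = 450.7500 / (8/11) = 619.781 ms

619.8 ms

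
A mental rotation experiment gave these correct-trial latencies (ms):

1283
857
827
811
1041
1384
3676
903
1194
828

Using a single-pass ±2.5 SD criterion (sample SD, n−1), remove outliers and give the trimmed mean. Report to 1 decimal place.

n = 10, ΣRT = 12804, M = 1280.400
Σ(x−M)² = 6766688.40; s = √(6766688.40/9) = 867.095
Cutoffs: 1280.400 ± 2.5·867.095 → [-887.3, 3448.1]
Outside: 3676 → excluded.
Retained (n=9): Σ = 9128, mean = 9128/9 = 1014.222

1014.2 ms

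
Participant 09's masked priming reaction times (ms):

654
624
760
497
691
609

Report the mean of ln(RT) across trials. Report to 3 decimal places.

ln(RT): 6.4831, 6.4362, 6.6333, 6.2086, 6.5381, 6.4118
Σ ln(RT) = 38.7111
Mean = 38.7111/6 = 6.45185

6.452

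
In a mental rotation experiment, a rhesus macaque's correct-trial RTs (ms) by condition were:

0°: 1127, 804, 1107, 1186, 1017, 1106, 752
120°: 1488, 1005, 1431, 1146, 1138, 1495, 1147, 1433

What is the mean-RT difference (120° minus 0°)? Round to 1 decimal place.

271.2 ms

M(0°) = 7099/7 = 1014.143
M(120°) = 10283/8 = 1285.375
Difference = 1285.375 − 1014.143 = 271.232 ms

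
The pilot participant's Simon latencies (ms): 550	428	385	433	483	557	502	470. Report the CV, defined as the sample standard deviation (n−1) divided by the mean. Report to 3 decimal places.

0.126

n = 8, Σ = 3808, M = 476.0000
Σ(x−M)² = 25232.000; s = √(25232.000/7) = 60.0381
CV = 60.0381 / 476.0000 = 0.12613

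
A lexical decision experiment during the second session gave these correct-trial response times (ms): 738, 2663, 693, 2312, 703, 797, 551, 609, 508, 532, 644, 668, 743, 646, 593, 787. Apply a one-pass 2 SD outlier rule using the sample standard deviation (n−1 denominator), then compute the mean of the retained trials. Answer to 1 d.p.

658.0 ms

n = 16, ΣRT = 14187, M = 886.688
Σ(x−M)² = 6028701.44; s = √(6028701.44/15) = 633.966
Cutoffs: 886.688 ± 2·633.966 → [-381.2, 2154.6]
Outside: 2312, 2663 → excluded.
Retained (n=14): Σ = 9212, mean = 9212/14 = 658.000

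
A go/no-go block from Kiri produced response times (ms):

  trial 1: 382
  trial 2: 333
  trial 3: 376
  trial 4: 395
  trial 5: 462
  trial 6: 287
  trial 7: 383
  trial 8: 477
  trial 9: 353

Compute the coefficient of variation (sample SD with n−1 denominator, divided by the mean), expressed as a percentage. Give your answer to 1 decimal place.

n = 9, Σ = 3448, M = 383.1111
Σ(x−M)² = 27886.889; s = √(27886.889/8) = 59.0412
CV = 59.0412 / 383.1111 = 0.15411 = 15.411%

15.4%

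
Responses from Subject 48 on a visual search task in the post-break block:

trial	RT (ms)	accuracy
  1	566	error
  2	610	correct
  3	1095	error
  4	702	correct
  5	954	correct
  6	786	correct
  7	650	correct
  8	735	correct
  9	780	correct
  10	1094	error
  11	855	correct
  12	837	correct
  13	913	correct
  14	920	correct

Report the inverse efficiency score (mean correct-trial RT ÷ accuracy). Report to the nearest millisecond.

1011 ms

Correct trials (n=11): 610, 702, 954, 786, 650, 735, 780, 855, 837, 913, 920
Mean correct RT = 8742/11 = 794.7273 ms
Proportion correct = 11/14
IES = 794.7273 / (11/14) = 1011.471 ms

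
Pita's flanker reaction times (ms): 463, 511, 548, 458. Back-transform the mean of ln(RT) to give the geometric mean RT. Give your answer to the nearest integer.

494 ms

ln(RT): 6.1377, 6.2364, 6.3063, 6.1269
Mean ln(RT) = 24.8072/4 = 6.20181
Geometric mean = exp(6.20181) = 493.64 ms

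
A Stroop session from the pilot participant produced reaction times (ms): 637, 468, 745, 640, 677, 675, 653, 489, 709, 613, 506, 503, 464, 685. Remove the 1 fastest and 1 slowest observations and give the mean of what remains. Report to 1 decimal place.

604.6 ms

Sorted: 464, 468, 489, 503, 506, 613, 637, 640, 653, 675, 677, 685, 709, 745
Drop lowest 1 (464) and highest 1 (745)
Remaining (n=12): Σ = 7255, mean = 7255/12 = 604.583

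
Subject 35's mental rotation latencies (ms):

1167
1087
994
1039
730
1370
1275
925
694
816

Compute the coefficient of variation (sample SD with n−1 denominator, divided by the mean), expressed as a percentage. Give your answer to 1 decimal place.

22.3%

n = 10, Σ = 10097, M = 1009.7000
Σ(x−M)² = 454616.100; s = √(454616.100/9) = 224.7508
CV = 224.7508 / 1009.7000 = 0.22259 = 22.259%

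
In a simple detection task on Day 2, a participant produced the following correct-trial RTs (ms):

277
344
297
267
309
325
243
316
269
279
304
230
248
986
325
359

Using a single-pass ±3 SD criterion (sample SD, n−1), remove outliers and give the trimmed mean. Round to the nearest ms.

293 ms

n = 16, ΣRT = 5378, M = 336.125
Σ(x−M)² = 470617.75; s = √(470617.75/15) = 177.129
Cutoffs: 336.125 ± 3·177.129 → [-195.3, 867.5]
Outside: 986 → excluded.
Retained (n=15): Σ = 4392, mean = 4392/15 = 292.800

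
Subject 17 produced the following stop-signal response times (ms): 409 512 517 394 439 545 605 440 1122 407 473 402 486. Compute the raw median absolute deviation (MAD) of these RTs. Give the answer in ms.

Sorted: 394, 402, 407, 409, 439, 440, 473, 486, 512, 517, 545, 605, 1122 → median = 473
|x − 473|: 64, 39, 44, 79, 34, 72, 132, 33, 649, 66, 0, 71, 13
Sorted deviations: 0, 13, 33, 34, 39, 44, 64, 66, 71, 72, 79, 132, 649 → MAD = 64

64 ms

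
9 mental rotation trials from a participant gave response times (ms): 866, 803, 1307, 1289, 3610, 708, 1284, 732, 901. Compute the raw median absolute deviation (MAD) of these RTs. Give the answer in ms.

Sorted: 708, 732, 803, 866, 901, 1284, 1289, 1307, 3610 → median = 901
|x − 901|: 35, 98, 406, 388, 2709, 193, 383, 169, 0
Sorted deviations: 0, 35, 98, 169, 193, 383, 388, 406, 2709 → MAD = 193

193 ms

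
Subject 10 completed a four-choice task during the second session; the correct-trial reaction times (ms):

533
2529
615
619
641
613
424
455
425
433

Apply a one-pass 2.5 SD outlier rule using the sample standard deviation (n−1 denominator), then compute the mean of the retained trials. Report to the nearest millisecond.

n = 10, ΣRT = 7287, M = 728.700
Σ(x−M)² = 3672844.10; s = √(3672844.10/9) = 638.822
Cutoffs: 728.700 ± 2.5·638.822 → [-868.4, 2325.8]
Outside: 2529 → excluded.
Retained (n=9): Σ = 4758, mean = 4758/9 = 528.667

529 ms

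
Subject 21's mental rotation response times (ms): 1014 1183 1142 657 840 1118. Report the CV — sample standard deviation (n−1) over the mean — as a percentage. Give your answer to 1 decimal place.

20.7%

n = 6, Σ = 5954, M = 992.3333
Σ(x−M)² = 210669.333; s = √(210669.333/5) = 205.2654
CV = 205.2654 / 992.3333 = 0.20685 = 20.685%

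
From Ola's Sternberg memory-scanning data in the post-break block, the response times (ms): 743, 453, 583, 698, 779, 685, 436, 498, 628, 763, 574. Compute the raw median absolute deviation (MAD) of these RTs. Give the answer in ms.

Sorted: 436, 453, 498, 574, 583, 628, 685, 698, 743, 763, 779 → median = 628
|x − 628|: 115, 175, 45, 70, 151, 57, 192, 130, 0, 135, 54
Sorted deviations: 0, 45, 54, 57, 70, 115, 130, 135, 151, 175, 192 → MAD = 115

115 ms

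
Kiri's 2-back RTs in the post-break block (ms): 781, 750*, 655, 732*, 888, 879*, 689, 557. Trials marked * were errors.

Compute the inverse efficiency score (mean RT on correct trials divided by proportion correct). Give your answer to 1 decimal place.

Correct trials (n=5): 781, 655, 888, 689, 557
Mean correct RT = 3570/5 = 714.0000 ms
Proportion correct = 5/8
IES = 714.0000 / (5/8) = 1142.400 ms

1142.4 ms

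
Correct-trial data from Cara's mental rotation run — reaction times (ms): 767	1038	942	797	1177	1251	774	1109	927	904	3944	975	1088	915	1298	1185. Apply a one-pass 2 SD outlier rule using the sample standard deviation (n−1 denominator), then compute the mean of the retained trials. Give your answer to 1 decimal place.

1009.8 ms

n = 16, ΣRT = 19091, M = 1193.188
Σ(x−M)² = 8480754.44; s = √(8480754.44/15) = 751.920
Cutoffs: 1193.188 ± 2·751.920 → [-310.7, 2697.0]
Outside: 3944 → excluded.
Retained (n=15): Σ = 15147, mean = 15147/15 = 1009.800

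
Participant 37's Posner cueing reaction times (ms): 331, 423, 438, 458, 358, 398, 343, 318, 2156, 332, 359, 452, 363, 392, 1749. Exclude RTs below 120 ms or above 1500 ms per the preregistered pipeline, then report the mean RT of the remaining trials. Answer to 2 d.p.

381.92 ms

Excluded: 1749, 2156
Retained (n=13): Σ = 4965
Mean = 4965/13 = 381.9231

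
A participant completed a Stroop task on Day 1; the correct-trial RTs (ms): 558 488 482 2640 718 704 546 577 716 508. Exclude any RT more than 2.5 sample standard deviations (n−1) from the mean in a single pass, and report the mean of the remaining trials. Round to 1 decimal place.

588.6 ms

n = 10, ΣRT = 7937, M = 793.700
Σ(x−M)² = 3864740.10; s = √(3864740.10/9) = 655.298
Cutoffs: 793.700 ± 2.5·655.298 → [-844.5, 2431.9]
Outside: 2640 → excluded.
Retained (n=9): Σ = 5297, mean = 5297/9 = 588.556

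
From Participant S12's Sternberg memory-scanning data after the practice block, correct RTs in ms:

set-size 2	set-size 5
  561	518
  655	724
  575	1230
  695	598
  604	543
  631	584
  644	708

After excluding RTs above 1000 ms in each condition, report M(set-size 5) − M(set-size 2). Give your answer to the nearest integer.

-11 ms

set-size 5: exclude 1230
M(set-size 2) = 4365/7 = 623.571
M(set-size 5) = 3675/6 = 612.500
Difference = 612.500 − 623.571 = -11.071 ms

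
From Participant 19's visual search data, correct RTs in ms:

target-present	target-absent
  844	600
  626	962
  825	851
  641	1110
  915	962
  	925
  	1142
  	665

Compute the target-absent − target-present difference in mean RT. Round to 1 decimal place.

M(target-present) = 3851/5 = 770.200
M(target-absent) = 7217/8 = 902.125
Difference = 902.125 − 770.200 = 131.925 ms

131.9 ms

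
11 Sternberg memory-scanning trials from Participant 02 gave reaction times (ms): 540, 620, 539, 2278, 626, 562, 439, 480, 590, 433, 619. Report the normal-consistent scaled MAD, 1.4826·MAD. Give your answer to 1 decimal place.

Sorted: 433, 439, 480, 539, 540, 562, 590, 619, 620, 626, 2278 → median = 562
|x − 562| sorted: 0, 22, 23, 28, 57, 58, 64, 82, 123, 129, 1716 → MAD = 58
Robust SD ≈ 1.4826 × 58 = 85.991

86.0 ms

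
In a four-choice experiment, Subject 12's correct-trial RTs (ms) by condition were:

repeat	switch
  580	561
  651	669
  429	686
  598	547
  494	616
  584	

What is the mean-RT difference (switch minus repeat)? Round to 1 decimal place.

M(repeat) = 3336/6 = 556.000
M(switch) = 3079/5 = 615.800
Difference = 615.800 − 556.000 = 59.800 ms

59.8 ms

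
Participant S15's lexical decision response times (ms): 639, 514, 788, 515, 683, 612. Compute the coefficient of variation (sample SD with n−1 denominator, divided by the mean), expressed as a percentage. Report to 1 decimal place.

16.7%

n = 6, Σ = 3751, M = 625.1667
Σ(x−M)² = 54718.833; s = √(54718.833/5) = 104.6125
CV = 104.6125 / 625.1667 = 0.16734 = 16.734%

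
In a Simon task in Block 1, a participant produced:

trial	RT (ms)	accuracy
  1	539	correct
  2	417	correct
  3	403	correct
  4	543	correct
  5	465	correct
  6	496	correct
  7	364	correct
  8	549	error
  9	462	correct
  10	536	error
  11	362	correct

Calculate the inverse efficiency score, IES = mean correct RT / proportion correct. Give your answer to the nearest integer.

550 ms

Correct trials (n=9): 539, 417, 403, 543, 465, 496, 364, 462, 362
Mean correct RT = 4051/9 = 450.1111 ms
Proportion correct = 9/11
IES = 450.1111 / (9/11) = 550.136 ms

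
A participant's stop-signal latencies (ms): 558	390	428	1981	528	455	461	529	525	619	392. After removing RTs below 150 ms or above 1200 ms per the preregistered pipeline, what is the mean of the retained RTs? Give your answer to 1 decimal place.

Excluded: 1981
Retained (n=10): Σ = 4885
Mean = 4885/10 = 488.5000

488.5 ms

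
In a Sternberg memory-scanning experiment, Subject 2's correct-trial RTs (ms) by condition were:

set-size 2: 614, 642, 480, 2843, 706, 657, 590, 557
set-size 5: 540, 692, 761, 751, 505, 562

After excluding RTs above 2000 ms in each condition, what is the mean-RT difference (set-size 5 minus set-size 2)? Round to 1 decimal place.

28.6 ms

set-size 2: exclude 2843
M(set-size 2) = 4246/7 = 606.571
M(set-size 5) = 3811/6 = 635.167
Difference = 635.167 − 606.571 = 28.595 ms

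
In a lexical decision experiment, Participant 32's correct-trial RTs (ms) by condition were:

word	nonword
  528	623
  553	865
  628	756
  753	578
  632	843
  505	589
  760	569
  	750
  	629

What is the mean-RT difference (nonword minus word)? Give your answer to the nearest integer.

66 ms

M(word) = 4359/7 = 622.714
M(nonword) = 6202/9 = 689.111
Difference = 689.111 − 622.714 = 66.397 ms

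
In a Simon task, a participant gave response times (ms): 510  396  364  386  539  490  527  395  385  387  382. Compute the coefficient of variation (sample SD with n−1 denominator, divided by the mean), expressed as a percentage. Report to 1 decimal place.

n = 11, Σ = 4761, M = 432.8182
Σ(x−M)² = 46053.636; s = √(46053.636/10) = 67.8628
CV = 67.8628 / 432.8182 = 0.15679 = 15.679%

15.7%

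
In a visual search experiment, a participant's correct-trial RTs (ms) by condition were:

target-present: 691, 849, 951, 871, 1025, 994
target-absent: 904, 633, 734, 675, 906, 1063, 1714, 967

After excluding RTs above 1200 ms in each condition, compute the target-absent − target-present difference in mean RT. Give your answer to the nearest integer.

-57 ms

target-absent: exclude 1714
M(target-present) = 5381/6 = 896.833
M(target-absent) = 5882/7 = 840.286
Difference = 840.286 − 896.833 = -56.548 ms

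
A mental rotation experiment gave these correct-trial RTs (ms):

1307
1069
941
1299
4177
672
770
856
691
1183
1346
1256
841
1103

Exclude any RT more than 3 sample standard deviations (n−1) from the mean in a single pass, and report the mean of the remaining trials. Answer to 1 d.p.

1025.7 ms

n = 14, ΣRT = 17511, M = 1250.786
Σ(x−M)² = 9936044.36; s = √(9936044.36/13) = 874.249
Cutoffs: 1250.786 ± 3·874.249 → [-1372.0, 3873.5]
Outside: 4177 → excluded.
Retained (n=13): Σ = 13334, mean = 13334/13 = 1025.692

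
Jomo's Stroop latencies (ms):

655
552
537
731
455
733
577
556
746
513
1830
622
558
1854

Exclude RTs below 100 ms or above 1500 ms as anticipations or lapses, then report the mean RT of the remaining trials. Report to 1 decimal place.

Excluded: 1830, 1854
Retained (n=12): Σ = 7235
Mean = 7235/12 = 602.9167

602.9 ms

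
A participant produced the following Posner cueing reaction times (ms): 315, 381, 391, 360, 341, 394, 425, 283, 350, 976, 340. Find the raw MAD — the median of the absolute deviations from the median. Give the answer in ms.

Sorted: 283, 315, 340, 341, 350, 360, 381, 391, 394, 425, 976 → median = 360
|x − 360|: 45, 21, 31, 0, 19, 34, 65, 77, 10, 616, 20
Sorted deviations: 0, 10, 19, 20, 21, 31, 34, 45, 65, 77, 616 → MAD = 31

31 ms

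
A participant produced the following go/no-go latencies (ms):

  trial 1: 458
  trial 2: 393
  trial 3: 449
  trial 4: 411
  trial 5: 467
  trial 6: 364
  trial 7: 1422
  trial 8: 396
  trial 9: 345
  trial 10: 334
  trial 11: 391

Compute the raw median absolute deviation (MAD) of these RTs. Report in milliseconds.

Sorted: 334, 345, 364, 391, 393, 396, 411, 449, 458, 467, 1422 → median = 396
|x − 396|: 62, 3, 53, 15, 71, 32, 1026, 0, 51, 62, 5
Sorted deviations: 0, 3, 5, 15, 32, 51, 53, 62, 62, 71, 1026 → MAD = 51

51 ms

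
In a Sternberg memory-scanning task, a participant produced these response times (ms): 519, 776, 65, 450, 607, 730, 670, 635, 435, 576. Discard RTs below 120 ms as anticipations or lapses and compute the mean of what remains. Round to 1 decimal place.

599.8 ms

Excluded: 65
Retained (n=9): Σ = 5398
Mean = 5398/9 = 599.7778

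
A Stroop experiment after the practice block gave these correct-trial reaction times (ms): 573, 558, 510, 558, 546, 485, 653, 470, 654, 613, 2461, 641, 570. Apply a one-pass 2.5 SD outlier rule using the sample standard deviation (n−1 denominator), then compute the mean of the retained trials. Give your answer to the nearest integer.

n = 13, ΣRT = 9292, M = 714.769
Σ(x−M)² = 3345958.31; s = √(3345958.31/12) = 528.043
Cutoffs: 714.769 ± 2.5·528.043 → [-605.3, 2034.9]
Outside: 2461 → excluded.
Retained (n=12): Σ = 6831, mean = 6831/12 = 569.250

569 ms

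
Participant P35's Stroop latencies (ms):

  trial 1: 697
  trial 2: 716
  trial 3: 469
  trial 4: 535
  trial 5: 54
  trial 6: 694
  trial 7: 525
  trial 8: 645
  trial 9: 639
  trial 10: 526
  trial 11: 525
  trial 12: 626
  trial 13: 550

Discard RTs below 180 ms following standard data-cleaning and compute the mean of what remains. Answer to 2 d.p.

Excluded: 54
Retained (n=12): Σ = 7147
Mean = 7147/12 = 595.5833

595.58 ms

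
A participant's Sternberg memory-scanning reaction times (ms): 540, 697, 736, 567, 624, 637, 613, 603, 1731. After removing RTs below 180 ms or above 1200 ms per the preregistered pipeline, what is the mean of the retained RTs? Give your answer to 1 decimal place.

627.1 ms

Excluded: 1731
Retained (n=8): Σ = 5017
Mean = 5017/8 = 627.1250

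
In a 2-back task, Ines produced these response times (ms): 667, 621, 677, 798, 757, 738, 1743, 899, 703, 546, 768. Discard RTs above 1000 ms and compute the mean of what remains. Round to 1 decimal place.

717.4 ms

Excluded: 1743
Retained (n=10): Σ = 7174
Mean = 7174/10 = 717.4000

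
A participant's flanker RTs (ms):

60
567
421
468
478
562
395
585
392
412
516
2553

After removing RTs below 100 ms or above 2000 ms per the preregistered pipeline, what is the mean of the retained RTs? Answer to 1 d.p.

Excluded: 60, 2553
Retained (n=10): Σ = 4796
Mean = 4796/10 = 479.6000

479.6 ms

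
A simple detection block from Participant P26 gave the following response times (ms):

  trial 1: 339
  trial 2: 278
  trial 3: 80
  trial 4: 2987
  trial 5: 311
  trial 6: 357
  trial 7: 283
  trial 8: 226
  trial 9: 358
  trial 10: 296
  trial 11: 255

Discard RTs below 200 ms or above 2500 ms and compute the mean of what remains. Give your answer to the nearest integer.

Excluded: 80, 2987
Retained (n=9): Σ = 2703
Mean = 2703/9 = 300.3333

300 ms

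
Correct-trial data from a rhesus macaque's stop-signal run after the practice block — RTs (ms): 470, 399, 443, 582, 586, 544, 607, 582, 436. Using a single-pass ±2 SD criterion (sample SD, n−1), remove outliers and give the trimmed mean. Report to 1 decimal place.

516.6 ms

n = 9, ΣRT = 4649, M = 516.556
Σ(x−M)² = 50208.22; s = √(50208.22/8) = 79.221
Cutoffs: 516.556 ± 2·79.221 → [358.1, 675.0]
No RTs fall outside the cutoffs; all 9 retained. Mean = 4649/9 = 516.556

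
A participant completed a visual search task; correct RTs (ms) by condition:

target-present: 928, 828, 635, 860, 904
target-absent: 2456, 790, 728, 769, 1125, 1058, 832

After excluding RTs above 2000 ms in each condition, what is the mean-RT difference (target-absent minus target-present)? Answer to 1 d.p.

52.7 ms

target-absent: exclude 2456
M(target-present) = 4155/5 = 831.000
M(target-absent) = 5302/6 = 883.667
Difference = 883.667 − 831.000 = 52.667 ms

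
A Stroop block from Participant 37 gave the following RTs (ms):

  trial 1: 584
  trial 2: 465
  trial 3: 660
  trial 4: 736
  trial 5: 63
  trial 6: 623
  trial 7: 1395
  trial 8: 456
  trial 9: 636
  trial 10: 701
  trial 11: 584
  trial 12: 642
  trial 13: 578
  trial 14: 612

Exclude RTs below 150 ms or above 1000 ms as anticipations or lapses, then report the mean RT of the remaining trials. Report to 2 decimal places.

606.42 ms

Excluded: 63, 1395
Retained (n=12): Σ = 7277
Mean = 7277/12 = 606.4167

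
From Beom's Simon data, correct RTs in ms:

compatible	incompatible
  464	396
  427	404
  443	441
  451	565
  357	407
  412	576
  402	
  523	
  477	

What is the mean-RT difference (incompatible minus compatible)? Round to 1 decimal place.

M(compatible) = 3956/9 = 439.556
M(incompatible) = 2789/6 = 464.833
Difference = 464.833 − 439.556 = 25.278 ms

25.3 ms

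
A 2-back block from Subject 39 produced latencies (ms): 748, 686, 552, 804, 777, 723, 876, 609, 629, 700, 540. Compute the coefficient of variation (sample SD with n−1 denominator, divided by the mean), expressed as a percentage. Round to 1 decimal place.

n = 11, Σ = 7644, M = 694.9091
Σ(x−M)² = 111290.909; s = √(111290.909/10) = 105.4945
CV = 105.4945 / 694.9091 = 0.15181 = 15.181%

15.2%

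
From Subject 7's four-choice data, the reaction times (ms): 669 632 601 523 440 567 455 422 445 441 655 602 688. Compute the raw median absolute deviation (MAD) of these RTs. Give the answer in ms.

Sorted: 422, 440, 441, 445, 455, 523, 567, 601, 602, 632, 655, 669, 688 → median = 567
|x − 567|: 102, 65, 34, 44, 127, 0, 112, 145, 122, 126, 88, 35, 121
Sorted deviations: 0, 34, 35, 44, 65, 88, 102, 112, 121, 122, 126, 127, 145 → MAD = 102

102 ms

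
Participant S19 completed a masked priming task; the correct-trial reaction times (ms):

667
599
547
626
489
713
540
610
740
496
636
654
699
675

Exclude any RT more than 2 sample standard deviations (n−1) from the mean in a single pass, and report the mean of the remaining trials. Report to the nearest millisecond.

n = 14, ΣRT = 8691, M = 620.786
Σ(x−M)² = 80770.36; s = √(80770.36/13) = 78.823
Cutoffs: 620.786 ± 2·78.823 → [463.1, 778.4]
No RTs fall outside the cutoffs; all 14 retained. Mean = 8691/14 = 620.786

621 ms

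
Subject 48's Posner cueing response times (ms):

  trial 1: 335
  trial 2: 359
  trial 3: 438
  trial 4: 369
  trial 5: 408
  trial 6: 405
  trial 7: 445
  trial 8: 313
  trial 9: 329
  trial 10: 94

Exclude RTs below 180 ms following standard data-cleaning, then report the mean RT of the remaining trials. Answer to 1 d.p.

377.9 ms

Excluded: 94
Retained (n=9): Σ = 3401
Mean = 3401/9 = 377.8889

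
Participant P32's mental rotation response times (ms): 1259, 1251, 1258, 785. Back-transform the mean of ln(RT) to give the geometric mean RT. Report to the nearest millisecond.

ln(RT): 7.1381, 7.1317, 7.1373, 6.6657
Mean ln(RT) = 28.0727/4 = 7.01818
Geometric mean = exp(7.01818) = 1116.76 ms

1117 ms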